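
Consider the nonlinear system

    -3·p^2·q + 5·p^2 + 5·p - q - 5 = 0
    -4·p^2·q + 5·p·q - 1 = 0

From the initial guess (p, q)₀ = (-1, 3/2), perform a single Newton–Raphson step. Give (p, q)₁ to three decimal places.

(-1.976, -2.226)

At (-1, 3/2): F = (-11.000, -14.500).
Jacobian J = [[-6·p·q + 10·p + 5, -3·p^2 - 1], [-8·p·q + 5·q, -4·p^2 + 5·p]].
At the point, J = [[4.000, -4.000], [19.500, -9.000]] (det J = 42.000).
Solving J·Δ = −F gives Δ = (-0.976, -3.726).
Then the next iterate is (p, q)₁ = (-1.976, -2.226).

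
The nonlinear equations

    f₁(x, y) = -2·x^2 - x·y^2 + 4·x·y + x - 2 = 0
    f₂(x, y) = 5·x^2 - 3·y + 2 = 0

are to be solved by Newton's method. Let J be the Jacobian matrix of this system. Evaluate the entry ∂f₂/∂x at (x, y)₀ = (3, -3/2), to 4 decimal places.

30.0000

∂f₂/∂x = 10·x.
At (3, -3/2) this is 30.0000.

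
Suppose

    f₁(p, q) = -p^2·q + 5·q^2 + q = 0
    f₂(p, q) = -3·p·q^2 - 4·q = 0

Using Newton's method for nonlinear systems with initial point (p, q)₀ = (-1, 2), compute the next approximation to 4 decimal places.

At (-1, 2): F = (20.0000, 4.0000).
Jacobian J = [[-2·p·q, -p^2 + 10·q + 1], [-3·q^2, -6·p·q - 4]].
At the point, J = [[4.0000, 20.0000], [-12.0000, 8.0000]] (det J = 272.0000).
Solving J·Δ = −F gives Δ = (-0.2941, -0.9412).
Then the next iterate is (p, q)₁ = (-1.2941, 1.0588).

(-1.2941, 1.0588)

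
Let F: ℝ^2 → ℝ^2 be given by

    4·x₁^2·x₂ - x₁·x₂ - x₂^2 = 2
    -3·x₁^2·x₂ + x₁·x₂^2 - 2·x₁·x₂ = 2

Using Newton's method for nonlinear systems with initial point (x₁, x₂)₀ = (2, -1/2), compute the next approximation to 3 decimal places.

(-0.629, -1.198)

At (2, -1/2): F = (-9.250, 6.500).
Jacobian J = [[8·x₁·x₂ - x₂, 4·x₁^2 - x₁ - 2·x₂], [-6·x₁·x₂ + x₂^2 - 2·x₂, -3·x₁^2 + 2·x₁·x₂ - 2·x₁]].
At the point, J = [[-7.500, 15.000], [7.250, -18.000]] (det J = 26.250).
Solving J·Δ = −F gives Δ = (-2.629, -0.698).
Then the next iterate is (x₁, x₂)₁ = (-0.629, -1.198).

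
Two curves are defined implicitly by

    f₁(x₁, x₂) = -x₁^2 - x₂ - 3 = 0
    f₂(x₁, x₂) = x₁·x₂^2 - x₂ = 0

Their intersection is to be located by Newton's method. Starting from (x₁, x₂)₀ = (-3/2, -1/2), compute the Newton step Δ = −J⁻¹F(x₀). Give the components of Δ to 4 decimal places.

At (-3/2, -1/2): F = (-4.7500, 0.1250).
Jacobian J = [[-2·x₁, -1], [x₂^2, 2·x₁·x₂ - 1]].
At the point, J = [[3.0000, -1.0000], [0.2500, 0.5000]] (det J = 1.7500).
Solving J·Δ = −F gives Δ = (1.2857, -0.8929).

(1.2857, -0.8929)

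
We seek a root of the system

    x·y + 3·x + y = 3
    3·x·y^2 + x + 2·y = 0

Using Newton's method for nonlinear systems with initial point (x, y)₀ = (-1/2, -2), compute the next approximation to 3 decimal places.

At (-1/2, -2): F = (-5.500, -10.500).
Jacobian J = [[y + 3, x + 1], [3·y^2 + 1, 6·x·y + 2]].
At the point, J = [[1.000, 0.500], [13.000, 8.000]] (det J = 1.500).
Solving J·Δ = −F gives Δ = (25.833, -40.667).
Then the next iterate is (x, y)₁ = (25.333, -42.667).

(25.333, -42.667)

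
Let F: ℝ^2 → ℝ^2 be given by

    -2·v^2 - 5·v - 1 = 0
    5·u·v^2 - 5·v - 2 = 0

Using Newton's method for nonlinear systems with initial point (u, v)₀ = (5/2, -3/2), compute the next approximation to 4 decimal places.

(-8.0444, -3.5000)

At (5/2, -3/2): F = (2.0000, 33.6250).
Jacobian J = [[0, -4·v - 5], [5·v^2, 10·u·v - 5]].
At the point, J = [[0.0000, 1.0000], [11.2500, -42.5000]] (det J = -11.2500).
Solving J·Δ = −F gives Δ = (-10.5444, -2.0000).
Then the next iterate is (u, v)₁ = (-8.0444, -3.5000).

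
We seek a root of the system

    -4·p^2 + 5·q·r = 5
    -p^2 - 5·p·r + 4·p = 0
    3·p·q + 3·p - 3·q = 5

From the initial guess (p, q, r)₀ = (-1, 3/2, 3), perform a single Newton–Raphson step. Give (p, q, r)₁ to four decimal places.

(0.0932, 0.0331, 2.9677)

At (-1, 3/2, 3): F = (13.5000, 10.0000, -17.0000).
Jacobian J = [[-8·p, 5·r, 5·q], [-2·p - 5·r + 4, 0, -5·p], [3·q + 3, 3·p - 3, 0]].
At the point, J = [[8.0000, 15.0000, 7.5000], [-9.0000, 0.0000, 5.0000], [7.5000, -6.0000, 0.0000]] (det J = 1207.5000).
Solving J·Δ = −F gives Δ = (1.0932, -1.4669, -0.0323).
Then the next iterate is (p, q, r)₁ = (0.0932, 0.0331, 2.9677).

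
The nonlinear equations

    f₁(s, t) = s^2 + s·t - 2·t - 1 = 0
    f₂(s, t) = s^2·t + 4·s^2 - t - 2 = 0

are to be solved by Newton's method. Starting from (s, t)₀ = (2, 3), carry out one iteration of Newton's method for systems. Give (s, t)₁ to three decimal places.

At (2, 3): F = (3.000, 23.000).
Jacobian J = [[2·s + t, s - 2], [2·s·t + 8·s, s^2 - 1]].
At the point, J = [[7.000, 0.000], [28.000, 3.000]] (det J = 21.000).
Solving J·Δ = −F gives Δ = (-0.429, -3.667).
Then the next iterate is (s, t)₁ = (1.571, -0.667).

(1.571, -0.667)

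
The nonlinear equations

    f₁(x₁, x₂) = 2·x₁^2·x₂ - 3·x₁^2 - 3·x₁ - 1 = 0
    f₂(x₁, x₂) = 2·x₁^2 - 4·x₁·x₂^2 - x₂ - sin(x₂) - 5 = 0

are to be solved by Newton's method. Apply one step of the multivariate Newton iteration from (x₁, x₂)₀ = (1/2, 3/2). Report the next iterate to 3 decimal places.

(-0.448, 0.812)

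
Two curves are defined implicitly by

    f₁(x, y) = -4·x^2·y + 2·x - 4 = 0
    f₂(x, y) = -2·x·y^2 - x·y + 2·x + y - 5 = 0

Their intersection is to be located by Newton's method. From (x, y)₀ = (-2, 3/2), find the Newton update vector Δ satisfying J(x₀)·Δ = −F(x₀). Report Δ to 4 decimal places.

(1.2515, 0.0337)

At (-2, 3/2): F = (-32.0000, 4.5000).
Jacobian J = [[-8·x·y + 2, -4·x^2], [-2·y^2 - y + 2, -4·x·y - x + 1]].
At the point, J = [[26.0000, -16.0000], [-4.0000, 15.0000]] (det J = 326.0000).
Solving J·Δ = −F gives Δ = (1.2515, 0.0337).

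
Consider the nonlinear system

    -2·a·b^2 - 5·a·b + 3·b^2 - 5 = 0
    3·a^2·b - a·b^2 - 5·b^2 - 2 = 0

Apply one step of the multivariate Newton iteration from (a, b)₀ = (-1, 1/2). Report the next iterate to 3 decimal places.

(-1.458, 0.488)

At (-1, 1/2): F = (-1.250, -1.500).
Jacobian J = [[-2·b^2 - 5·b, -4·a·b - 5·a + 6·b], [6·a·b - b^2, 3·a^2 - 2·a·b - 10·b]].
At the point, J = [[-3.000, 10.000], [-3.250, -1.000]] (det J = 35.500).
Solving J·Δ = −F gives Δ = (-0.458, -0.012).
Then the next iterate is (a, b)₁ = (-1.458, 0.488).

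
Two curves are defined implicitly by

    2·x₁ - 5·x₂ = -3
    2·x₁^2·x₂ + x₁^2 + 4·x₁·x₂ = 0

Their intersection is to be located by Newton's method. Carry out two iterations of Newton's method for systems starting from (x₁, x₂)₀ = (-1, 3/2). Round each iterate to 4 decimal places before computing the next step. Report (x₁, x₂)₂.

(-0.7512, 0.2995)

At (-1, 3/2): F = (-6.5000, -2.0000).
Jacobian J = [[2, -5], [4·x₁·x₂ + 2·x₁ + 4·x₂, 2·x₁^2 + 4·x₁]].
At the point, J = [[2.0000, -5.0000], [-2.0000, -2.0000]] (det J = -14.0000).
Solving J·Δ = −F gives Δ = (0.2143, -1.2143).
Then the next iterate is (x₁, x₂)₁ = (-0.7857, 0.2857).
Round to (-0.7857, 0.2857) and repeat: F = (0.0001, 0.072166), J = [[2.0000, -5.0000], [-1.326498, -1.908151]].
Δ = (0.0345, 0.0138), so (x₁, x₂)₂ = (-0.7512, 0.2995).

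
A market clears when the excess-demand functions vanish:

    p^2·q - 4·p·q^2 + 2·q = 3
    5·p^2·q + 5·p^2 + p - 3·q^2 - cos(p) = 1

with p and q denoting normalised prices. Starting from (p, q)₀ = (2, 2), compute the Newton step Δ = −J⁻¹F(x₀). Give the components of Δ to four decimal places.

(-0.7122, -0.6655)

At (2, 2): F = (-23.0000, 49.416147).
Jacobian J = [[2·p·q - 4·q^2, p^2 - 8·p·q + 2], [10·p·q + 10·p + sin(p) + 1, 5·p^2 - 6·q]].
At the point, J = [[-8.0000, -26.0000], [61.909297, 8.0000]] (det J = 1545.641733).
Solving J·Δ = −F gives Δ = (-0.7122, -0.6655).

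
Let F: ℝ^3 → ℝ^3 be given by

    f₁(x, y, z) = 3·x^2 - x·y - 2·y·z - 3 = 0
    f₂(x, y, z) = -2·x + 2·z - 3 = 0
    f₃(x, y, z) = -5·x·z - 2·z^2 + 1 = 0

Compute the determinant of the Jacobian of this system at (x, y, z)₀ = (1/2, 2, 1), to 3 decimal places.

57.500

J = [[6·x - y, -x - 2·z, -2·y], [-2, 0, 2], [-5·z, 0, -5·x - 4·z]].
At the point, J = [[1.000, -2.500, -4.000], [-2.000, 0.000, 2.000], [-5.000, 0.000, -6.500]].
det J = 57.500.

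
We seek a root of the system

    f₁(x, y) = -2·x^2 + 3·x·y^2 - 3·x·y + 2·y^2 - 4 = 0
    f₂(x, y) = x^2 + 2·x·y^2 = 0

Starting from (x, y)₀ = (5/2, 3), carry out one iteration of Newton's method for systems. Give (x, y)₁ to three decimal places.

(1.229, 2.266)

At (5/2, 3): F = (46.500, 51.250).
Jacobian J = [[-4·x + 3·y^2 - 3·y, 6·x·y - 3·x + 4·y], [2·x + 2·y^2, 4·x·y]].
At the point, J = [[8.000, 49.500], [23.000, 30.000]] (det J = -898.500).
Solving J·Δ = −F gives Δ = (-1.271, -0.734).
Then the next iterate is (x, y)₁ = (1.229, 2.266).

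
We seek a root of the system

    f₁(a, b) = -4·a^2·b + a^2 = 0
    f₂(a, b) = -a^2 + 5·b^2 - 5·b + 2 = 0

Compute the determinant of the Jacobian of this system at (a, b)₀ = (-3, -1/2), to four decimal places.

396.0000

J = [[-8·a·b + 2·a, -4·a^2], [-2·a, 10·b - 5]].
At the point, J = [[-18.0000, -36.0000], [6.0000, -10.0000]].
det J = 396.0000.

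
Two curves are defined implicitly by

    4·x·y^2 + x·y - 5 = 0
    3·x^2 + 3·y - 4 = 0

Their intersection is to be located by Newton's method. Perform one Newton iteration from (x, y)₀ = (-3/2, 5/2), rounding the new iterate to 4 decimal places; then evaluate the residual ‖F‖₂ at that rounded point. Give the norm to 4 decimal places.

At (-3/2, 5/2): F = (-46.2500, 10.2500).
Jacobian J = [[4·y^2 + y, 8·x·y + x], [6·x, 3]].
At the point, J = [[27.5000, -31.5000], [-9.0000, 3.0000]] (det J = -201.0000).
Solving J·Δ = −F gives Δ = (0.9160, -0.6685).
Then the next iterate is (x, y)₁ = (-0.5840, 1.8315).
Re-evaluating at (-0.5840, 1.8315): F = (-13.905456, 2.517668), so ‖F‖₂ = 14.1315.

14.1315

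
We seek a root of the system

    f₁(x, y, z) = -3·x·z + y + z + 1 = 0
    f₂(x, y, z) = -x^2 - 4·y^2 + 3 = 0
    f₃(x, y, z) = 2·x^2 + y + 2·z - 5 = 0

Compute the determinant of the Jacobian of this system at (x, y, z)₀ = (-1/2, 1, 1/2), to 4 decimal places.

J = [[-3·z, 1, -3·x + 1], [-2·x, -8·y, 0], [4·x, 1, 2]].
At the point, J = [[-1.5000, 1.0000, 2.5000], [1.0000, -8.0000, 0.0000], [-2.0000, 1.0000, 2.0000]].
det J = -15.5000.

-15.5000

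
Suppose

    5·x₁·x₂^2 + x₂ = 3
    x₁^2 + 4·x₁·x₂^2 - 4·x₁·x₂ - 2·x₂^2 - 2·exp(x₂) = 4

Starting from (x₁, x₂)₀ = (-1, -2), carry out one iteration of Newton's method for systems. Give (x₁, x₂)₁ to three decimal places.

At (-1, -2): F = (-25.000, -35.27067).
Jacobian J = [[5·x₂^2, 10·x₁·x₂ + 1], [2·x₁ + 4·x₂^2 - 4·x₂, 8·x₁·x₂ - 4·x₁ - 4·x₂ - 2·exp(x₂)]].
At the point, J = [[20.000, 21.000], [22.000, 27.72933]] (det J = 92.58659).
Solving J·Δ = −F gives Δ = (-0.513, 1.679).
Then the next iterate is (x₁, x₂)₁ = (-1.513, -0.321).

(-1.513, -0.321)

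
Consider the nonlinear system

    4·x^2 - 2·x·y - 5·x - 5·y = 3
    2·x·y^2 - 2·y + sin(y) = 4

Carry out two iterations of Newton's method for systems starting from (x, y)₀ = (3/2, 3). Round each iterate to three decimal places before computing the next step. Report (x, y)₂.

At (3/2, 3): F = (-25.500, 17.14112).
Jacobian J = [[8·x - 2·y - 5, -2·x - 5], [2·y^2, 4·x·y + cos(y) - 2]].
At the point, J = [[1.000, -8.000], [18.000, 15.01001]] (det J = 159.01001).
Solving J·Δ = −F gives Δ = (1.545, -2.994).
Then the next iterate is (x, y)₁ = (3.045, 0.006).
Round to (3.045, 0.006) and repeat: F = (18.79656, -4.00578), J = [[19.348, -11.090], [0.00007, -0.92694]].
Δ = (-3.449, -4.322), so (x, y)₂ = (-0.404, -4.316).

(-0.404, -4.316)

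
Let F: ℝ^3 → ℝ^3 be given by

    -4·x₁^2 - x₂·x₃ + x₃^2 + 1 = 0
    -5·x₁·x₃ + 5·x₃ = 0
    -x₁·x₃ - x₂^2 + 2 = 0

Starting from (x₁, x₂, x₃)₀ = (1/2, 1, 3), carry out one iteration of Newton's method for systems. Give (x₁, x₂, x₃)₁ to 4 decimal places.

(0.8000, 0.6000, 1.8000)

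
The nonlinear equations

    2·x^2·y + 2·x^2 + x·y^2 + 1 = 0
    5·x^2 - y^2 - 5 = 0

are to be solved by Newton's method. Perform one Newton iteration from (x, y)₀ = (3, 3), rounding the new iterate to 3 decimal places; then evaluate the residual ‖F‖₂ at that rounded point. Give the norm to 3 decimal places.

30.019

At (3, 3): F = (100.000, 31.000).
Jacobian J = [[4·x·y + 4·x + y^2, 2·x^2 + 2·x·y], [10·x, -2·y]].
At the point, J = [[57.000, 36.000], [30.000, -6.000]] (det J = -1422.000).
Solving J·Δ = −F gives Δ = (-1.207, -0.867).
Then the next iterate is (x, y)₁ = (1.793, 2.133).
Re-evaluating at (1.793, 2.133): F = (29.30184, 6.52456), so ‖F‖₂ = 30.019.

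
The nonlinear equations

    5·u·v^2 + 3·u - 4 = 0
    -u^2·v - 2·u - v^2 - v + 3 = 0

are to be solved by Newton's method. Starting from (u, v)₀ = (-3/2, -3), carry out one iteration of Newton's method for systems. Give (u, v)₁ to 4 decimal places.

(-0.6822, -2.1834)

At (-3/2, -3): F = (-76.0000, 6.7500).
Jacobian J = [[5·v^2 + 3, 10·u·v], [-2·u·v - 2, -u^2 - 2·v - 1]].
At the point, J = [[48.0000, 45.0000], [-11.0000, 2.7500]] (det J = 627.0000).
Solving J·Δ = −F gives Δ = (0.8178, 0.8166).
Then the next iterate is (u, v)₁ = (-0.6822, -2.1834).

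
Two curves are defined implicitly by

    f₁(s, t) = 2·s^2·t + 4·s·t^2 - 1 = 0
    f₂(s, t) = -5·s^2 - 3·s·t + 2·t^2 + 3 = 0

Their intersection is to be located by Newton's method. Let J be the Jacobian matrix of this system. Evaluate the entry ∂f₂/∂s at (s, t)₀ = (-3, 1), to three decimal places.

27.000

∂f₂/∂s = -10·s - 3·t.
At (-3, 1) this is 27.000.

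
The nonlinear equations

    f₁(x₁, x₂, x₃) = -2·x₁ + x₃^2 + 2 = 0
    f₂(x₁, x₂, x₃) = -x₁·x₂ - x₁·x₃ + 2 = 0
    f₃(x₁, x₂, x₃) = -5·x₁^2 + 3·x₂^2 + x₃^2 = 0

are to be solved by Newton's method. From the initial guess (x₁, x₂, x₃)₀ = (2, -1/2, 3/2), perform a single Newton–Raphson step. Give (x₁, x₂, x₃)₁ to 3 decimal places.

(0.793, 0.991, 0.612)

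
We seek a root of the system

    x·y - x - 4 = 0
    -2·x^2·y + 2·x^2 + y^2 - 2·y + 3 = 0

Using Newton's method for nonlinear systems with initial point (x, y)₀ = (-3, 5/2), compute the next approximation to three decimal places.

(-4.881, -1.274)

At (-3, 5/2): F = (-8.500, -22.750).
Jacobian J = [[y - 1, x], [-4·x·y + 4·x, -2·x^2 + 2·y - 2]].
At the point, J = [[1.500, -3.000], [18.000, -15.000]] (det J = 31.500).
Solving J·Δ = −F gives Δ = (-1.881, -3.774).
Then the next iterate is (x, y)₁ = (-4.881, -1.274).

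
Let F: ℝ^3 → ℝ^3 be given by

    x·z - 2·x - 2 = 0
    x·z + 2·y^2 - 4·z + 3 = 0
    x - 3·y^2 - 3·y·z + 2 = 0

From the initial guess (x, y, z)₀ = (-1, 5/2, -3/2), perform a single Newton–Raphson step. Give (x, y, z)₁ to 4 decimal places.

At (-1, 5/2, -3/2): F = (1.5000, 23.0000, -6.5000).
Jacobian J = [[z - 2, 0, x], [z, 4·y, x - 4], [1, -6·y - 3·z, -3·y]].
At the point, J = [[-3.5000, 0.0000, -1.0000], [-1.5000, 10.0000, -5.0000], [1.0000, -10.5000, -7.5000]] (det J = 440.5000).
Solving J·Δ = −F gives Δ = (0.0335, -1.6036, 1.3828).
Then the next iterate is (x, y, z)₁ = (-0.9665, 0.8964, -0.1172).

(-0.9665, 0.8964, -0.1172)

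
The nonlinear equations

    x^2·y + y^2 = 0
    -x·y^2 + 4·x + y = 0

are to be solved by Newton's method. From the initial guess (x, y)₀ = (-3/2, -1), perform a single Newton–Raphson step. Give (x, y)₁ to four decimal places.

At (-3/2, -1): F = (-1.2500, -5.5000).
Jacobian J = [[2·x·y, x^2 + 2·y], [-y^2 + 4, -2·x·y + 1]].
At the point, J = [[3.0000, 0.2500], [3.0000, -2.0000]] (det J = -6.7500).
Solving J·Δ = −F gives Δ = (0.5741, -1.8889).
Then the next iterate is (x, y)₁ = (-0.9259, -2.8889).

(-0.9259, -2.8889)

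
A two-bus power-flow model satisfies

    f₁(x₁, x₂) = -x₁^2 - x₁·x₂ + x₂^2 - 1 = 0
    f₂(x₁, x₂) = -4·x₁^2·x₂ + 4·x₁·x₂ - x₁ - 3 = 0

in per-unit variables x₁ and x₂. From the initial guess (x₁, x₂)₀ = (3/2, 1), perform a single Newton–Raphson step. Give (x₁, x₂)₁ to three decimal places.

At (3/2, 1): F = (-3.750, -7.500).
Jacobian J = [[-2·x₁ - x₂, -x₁ + 2·x₂], [-8·x₁·x₂ + 4·x₂ - 1, -4·x₁^2 + 4·x₁]].
At the point, J = [[-4.000, 0.500], [-9.000, -3.000]] (det J = 16.500).
Solving J·Δ = −F gives Δ = (-0.909, 0.227).
Then the next iterate is (x₁, x₂)₁ = (0.591, 1.227).

(0.591, 1.227)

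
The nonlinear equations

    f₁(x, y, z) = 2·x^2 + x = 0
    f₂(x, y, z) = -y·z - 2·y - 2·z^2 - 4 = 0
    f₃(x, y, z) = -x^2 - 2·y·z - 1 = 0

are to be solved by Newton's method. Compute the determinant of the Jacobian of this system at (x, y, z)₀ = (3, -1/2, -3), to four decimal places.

-962.0000

J = [[4·x + 1, 0, 0], [0, -z - 2, -y - 4·z], [-2·x, -2·z, -2·y]].
At the point, J = [[13.0000, 0.0000, 0.0000], [0.0000, 1.0000, 12.5000], [-6.0000, 6.0000, 1.0000]].
det J = -962.0000.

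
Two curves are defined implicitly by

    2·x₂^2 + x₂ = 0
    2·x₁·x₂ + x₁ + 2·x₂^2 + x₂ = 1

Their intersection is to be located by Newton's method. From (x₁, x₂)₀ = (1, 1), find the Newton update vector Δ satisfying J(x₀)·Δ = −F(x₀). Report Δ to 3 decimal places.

(-0.267, -0.600)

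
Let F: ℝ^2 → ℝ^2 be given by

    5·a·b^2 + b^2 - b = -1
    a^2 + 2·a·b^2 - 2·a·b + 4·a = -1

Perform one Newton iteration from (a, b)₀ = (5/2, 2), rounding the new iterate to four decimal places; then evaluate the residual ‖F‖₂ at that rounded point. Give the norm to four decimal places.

14.6905

At (5/2, 2): F = (53.0000, 27.2500).
Jacobian J = [[5·b^2, 10·a·b + 2·b - 1], [2·a + 2·b^2 - 2·b + 4, 4·a·b - 2·a]].
At the point, J = [[20.0000, 53.0000], [13.0000, 15.0000]] (det J = -389.0000).
Solving J·Δ = −F gives Δ = (-1.6690, -0.3702).
Then the next iterate is (a, b)₁ = (0.8310, 1.6298).
Re-evaluating at (0.8310, 1.6298): F = (13.063159, 6.720518), so ‖F‖₂ = 14.6905.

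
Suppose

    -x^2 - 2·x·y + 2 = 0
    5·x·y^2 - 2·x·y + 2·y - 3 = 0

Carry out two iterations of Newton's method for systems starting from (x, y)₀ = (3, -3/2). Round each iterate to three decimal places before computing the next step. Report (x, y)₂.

(2.110, -0.602)

At (3, -3/2): F = (2.000, 36.750).
Jacobian J = [[-2·x - 2·y, -2·x], [5·y^2 - 2·y, 10·x·y - 2·x + 2]].
At the point, J = [[-3.000, -6.000], [14.250, -49.000]] (det J = 232.500).
Solving J·Δ = −F gives Δ = (-0.527, 0.597).
Then the next iterate is (x, y)₁ = (2.473, -0.903).
Round to (2.473, -0.903) and repeat: F = (0.35051, 9.74277), J = [[-3.140, -4.946], [5.88305, -25.27719]].
Δ = (-0.363, 0.301), so (x, y)₂ = (2.110, -0.602).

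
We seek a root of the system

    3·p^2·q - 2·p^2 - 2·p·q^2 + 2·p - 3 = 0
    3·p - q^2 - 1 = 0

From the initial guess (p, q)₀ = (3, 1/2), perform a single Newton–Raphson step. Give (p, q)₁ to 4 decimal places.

(0.4024, 0.4573)

At (3, 1/2): F = (-3.0000, 7.7500).
Jacobian J = [[6·p·q - 4·p - 2·q^2 + 2, 3·p^2 - 4·p·q], [3, -2·q]].
At the point, J = [[-1.5000, 21.0000], [3.0000, -1.0000]] (det J = -61.5000).
Solving J·Δ = −F gives Δ = (-2.5976, -0.0427).
Then the next iterate is (p, q)₁ = (0.4024, 0.4573).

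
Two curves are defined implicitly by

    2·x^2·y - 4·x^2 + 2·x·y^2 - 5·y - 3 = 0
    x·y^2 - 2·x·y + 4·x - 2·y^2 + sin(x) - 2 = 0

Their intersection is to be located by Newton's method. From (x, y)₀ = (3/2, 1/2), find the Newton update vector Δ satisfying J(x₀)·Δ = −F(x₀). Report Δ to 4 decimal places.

At (3/2, 1/2): F = (-11.5000, 3.372495).
Jacobian J = [[4·x·y - 8·x + 2·y^2, 2·x^2 + 4·x·y - 5], [y^2 - 2·y + cos(x) + 4, 2·x·y - 2·x - 4·y]].
At the point, J = [[-8.5000, 2.5000], [3.320737, -3.5000]] (det J = 21.448157).
Solving J·Δ = −F gives Δ = (-1.4835, -0.4440).

(-1.4835, -0.4440)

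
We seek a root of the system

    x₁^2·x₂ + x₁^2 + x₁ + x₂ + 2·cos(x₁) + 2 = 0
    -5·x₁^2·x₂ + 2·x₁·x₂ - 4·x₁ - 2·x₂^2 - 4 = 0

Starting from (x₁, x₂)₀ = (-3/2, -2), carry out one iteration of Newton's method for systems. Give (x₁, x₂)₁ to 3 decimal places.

(-0.912, -1.974)

At (-3/2, -2): F = (-3.60853, 22.500).
Jacobian J = [[2·x₁·x₂ + 2·x₁ - 2·sin(x₁) + 1, x₁^2 + 1], [-10·x₁·x₂ + 2·x₂ - 4, -5·x₁^2 + 2·x₁ - 4·x₂]].
At the point, J = [[5.99499, 3.250], [-38.000, -6.250]] (det J = 86.03131).
Solving J·Δ = −F gives Δ = (0.588, 0.026).
Then the next iterate is (x₁, x₂)₁ = (-0.912, -1.974).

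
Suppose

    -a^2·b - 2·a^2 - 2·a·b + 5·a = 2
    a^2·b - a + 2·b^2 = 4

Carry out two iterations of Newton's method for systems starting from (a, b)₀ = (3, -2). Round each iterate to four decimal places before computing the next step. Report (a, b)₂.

At (3, -2): F = (25.0000, -17.0000).
Jacobian J = [[-2·a·b - 4·a - 2·b + 5, -a^2 - 2·a], [2·a·b - 1, a^2 + 4·b]].
At the point, J = [[9.0000, -15.0000], [-13.0000, 1.0000]] (det J = -186.0000).
Solving J·Δ = −F gives Δ = (-1.2366, 0.9247).
Then the next iterate is (a, b)₁ = (1.7634, -1.0753).
Round to (1.7634, -1.0753) and repeat: F = (7.733940, -6.794591), J = [[3.889368, -6.636380], [-4.792368, -1.191620]].
Δ = (-1.4904, 0.2919), so (a, b)₂ = (0.2730, -0.7834).

(0.2730, -0.7834)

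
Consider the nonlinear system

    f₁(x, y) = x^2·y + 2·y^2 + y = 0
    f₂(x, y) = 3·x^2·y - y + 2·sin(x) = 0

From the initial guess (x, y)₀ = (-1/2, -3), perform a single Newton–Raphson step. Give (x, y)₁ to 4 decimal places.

At (-1/2, -3): F = (14.2500, -0.208851).
Jacobian J = [[2·x·y, x^2 + 4·y + 1], [6·x·y + 2·cos(x), 3·x^2 - 1]].
At the point, J = [[3.0000, -10.7500], [10.755165, -0.2500]] (det J = 114.868025).
Solving J·Δ = −F gives Δ = (0.0506, 1.3397).
Then the next iterate is (x, y)₁ = (-0.4494, -1.6603).

(-0.4494, -1.6603)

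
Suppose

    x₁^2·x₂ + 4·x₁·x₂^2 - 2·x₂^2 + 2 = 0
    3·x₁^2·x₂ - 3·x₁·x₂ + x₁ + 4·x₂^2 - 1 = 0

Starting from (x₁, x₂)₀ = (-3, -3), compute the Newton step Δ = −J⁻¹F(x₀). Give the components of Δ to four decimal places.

(0.9910, 1.0483)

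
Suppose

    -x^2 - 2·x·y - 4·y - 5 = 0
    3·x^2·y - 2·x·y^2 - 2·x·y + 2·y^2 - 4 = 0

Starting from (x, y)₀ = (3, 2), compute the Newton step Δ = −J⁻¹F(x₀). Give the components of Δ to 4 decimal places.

At (3, 2): F = (-34.0000, 22.0000).
Jacobian J = [[-2·x - 2·y, -2·x - 4], [6·x·y - 2·y^2 - 2·y, 3·x^2 - 4·x·y - 2·x + 4·y]].
At the point, J = [[-10.0000, -10.0000], [24.0000, 5.0000]] (det J = 190.0000).
Solving J·Δ = −F gives Δ = (-0.2632, -3.1368).

(-0.2632, -3.1368)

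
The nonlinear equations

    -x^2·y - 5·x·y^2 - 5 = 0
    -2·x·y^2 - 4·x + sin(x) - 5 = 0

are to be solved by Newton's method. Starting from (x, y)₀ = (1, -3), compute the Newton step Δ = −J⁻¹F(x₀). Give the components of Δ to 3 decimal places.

At (1, -3): F = (-47.000, -26.15853).
Jacobian J = [[-2·x·y - 5·y^2, -x^2 - 10·x·y], [-2·y^2 + cos(x) - 4, -4·x·y]].
At the point, J = [[-39.000, 29.000], [-21.45970, 12.000]] (det J = 154.33123).
Solving J·Δ = −F gives Δ = (-1.261, -0.075).

(-1.261, -0.075)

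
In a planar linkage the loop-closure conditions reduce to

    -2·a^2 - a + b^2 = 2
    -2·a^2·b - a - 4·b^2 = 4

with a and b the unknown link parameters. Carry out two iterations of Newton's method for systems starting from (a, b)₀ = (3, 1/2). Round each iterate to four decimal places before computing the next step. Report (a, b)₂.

(0.1219, -0.4107)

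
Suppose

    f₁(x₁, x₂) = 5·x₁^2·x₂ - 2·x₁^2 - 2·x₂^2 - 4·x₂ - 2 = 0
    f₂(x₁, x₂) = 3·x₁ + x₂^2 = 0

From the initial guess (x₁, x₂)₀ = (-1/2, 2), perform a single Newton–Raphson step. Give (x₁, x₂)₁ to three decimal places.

(148.000, -110.000)

At (-1/2, 2): F = (-16.000, 2.500).
Jacobian J = [[10·x₁·x₂ - 4·x₁, 5·x₁^2 - 4·x₂ - 4], [3, 2·x₂]].
At the point, J = [[-8.000, -10.750], [3.000, 4.000]] (det J = 0.250).
Solving J·Δ = −F gives Δ = (148.500, -112.000).
Then the next iterate is (x₁, x₂)₁ = (148.000, -110.000).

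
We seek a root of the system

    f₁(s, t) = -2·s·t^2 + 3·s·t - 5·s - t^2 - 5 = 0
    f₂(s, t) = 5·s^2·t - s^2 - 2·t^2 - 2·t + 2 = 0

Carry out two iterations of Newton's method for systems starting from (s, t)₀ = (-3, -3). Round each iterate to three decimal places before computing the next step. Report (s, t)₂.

(-2.145, -0.186)

At (-3, -3): F = (82.000, -154.000).
Jacobian J = [[-2·t^2 + 3·t - 5, -4·s·t + 3·s - 2·t], [10·s·t - 2·s, 5·s^2 - 4·t - 2]].
At the point, J = [[-32.000, -39.000], [96.000, 55.000]] (det J = 1984.000).
Solving J·Δ = −F gives Δ = (0.754, 1.484).
Then the next iterate is (s, t)₁ = (-2.246, -1.516).
Round to (-2.246, -1.516) and repeat: F = (24.47032, -42.84646), J = [[-14.14451, -17.32574], [38.54136, 29.28658]].
Δ = (0.101, 1.330), so (s, t)₂ = (-2.145, -0.186).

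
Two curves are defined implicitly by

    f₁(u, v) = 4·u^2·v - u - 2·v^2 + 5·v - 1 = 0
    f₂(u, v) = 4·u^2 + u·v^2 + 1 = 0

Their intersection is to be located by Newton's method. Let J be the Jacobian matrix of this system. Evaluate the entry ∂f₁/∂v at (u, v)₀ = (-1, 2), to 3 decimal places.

1.000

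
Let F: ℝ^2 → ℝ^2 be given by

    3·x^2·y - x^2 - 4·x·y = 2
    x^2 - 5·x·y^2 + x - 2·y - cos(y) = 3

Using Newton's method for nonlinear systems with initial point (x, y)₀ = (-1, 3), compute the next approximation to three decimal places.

(-0.469, 2.554)

At (-1, 3): F = (18.000, 36.98999).
Jacobian J = [[6·x·y - 2·x - 4·y, 3·x^2 - 4·x], [2·x - 5·y^2 + 1, -10·x·y + sin(y) - 2]].
At the point, J = [[-28.000, 7.000], [-46.000, 28.14112]] (det J = -465.95136).
Solving J·Δ = −F gives Δ = (0.531, -0.446).
Then the next iterate is (x, y)₁ = (-0.469, 2.554).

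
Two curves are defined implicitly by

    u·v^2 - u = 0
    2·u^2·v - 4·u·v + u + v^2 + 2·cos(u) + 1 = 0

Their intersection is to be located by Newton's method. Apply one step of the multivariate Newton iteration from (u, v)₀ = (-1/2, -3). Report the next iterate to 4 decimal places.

(-0.4689, -1.7496)

At (-1/2, -3): F = (-4.0000, 3.755165).
Jacobian J = [[v^2 - 1, 2·u·v], [4·u·v - 4·v - 2·sin(u) + 1, 2·u^2 - 4·u + 2·v]].
At the point, J = [[8.0000, 3.0000], [19.958851, -3.5000]] (det J = -87.876553).
Solving J·Δ = −F gives Δ = (0.0311, 1.2504).
Then the next iterate is (u, v)₁ = (-0.4689, -1.7496).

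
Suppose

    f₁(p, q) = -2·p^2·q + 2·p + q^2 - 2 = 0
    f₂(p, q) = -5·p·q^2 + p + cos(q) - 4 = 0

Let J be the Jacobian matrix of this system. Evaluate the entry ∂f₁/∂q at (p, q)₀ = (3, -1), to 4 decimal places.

∂f₁/∂q = -2·p^2 + 2·q.
At (3, -1) this is -20.0000.

-20.0000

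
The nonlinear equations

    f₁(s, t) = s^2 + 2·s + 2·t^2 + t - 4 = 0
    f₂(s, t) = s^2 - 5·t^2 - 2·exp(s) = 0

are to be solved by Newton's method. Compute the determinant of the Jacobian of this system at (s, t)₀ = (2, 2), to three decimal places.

J = [[2·s + 2, 4·t + 1], [2·s - 2·exp(s), -10·t]].
At the point, J = [[6.000, 9.000], [-10.77811, -20.000]].
det J = -22.997.

-22.997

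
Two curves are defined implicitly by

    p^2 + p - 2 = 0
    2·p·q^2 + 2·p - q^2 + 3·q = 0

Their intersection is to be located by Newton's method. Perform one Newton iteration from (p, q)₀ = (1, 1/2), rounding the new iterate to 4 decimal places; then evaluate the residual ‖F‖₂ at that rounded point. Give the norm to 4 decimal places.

0.8789

At (1, 1/2): F = (0.0000, 3.7500).
Jacobian J = [[2·p + 1, 0], [2·q^2 + 2, 4·p·q - 2·q + 3]].
At the point, J = [[3.0000, 0.0000], [2.5000, 4.0000]] (det J = 12.0000).
Solving J·Δ = −F gives Δ = (0.0000, -0.9375).
Then the next iterate is (p, q)₁ = (1.0000, -0.4375).
Re-evaluating at (1.0000, -0.4375): F = (0.0000, 0.878906), so ‖F‖₂ = 0.8789.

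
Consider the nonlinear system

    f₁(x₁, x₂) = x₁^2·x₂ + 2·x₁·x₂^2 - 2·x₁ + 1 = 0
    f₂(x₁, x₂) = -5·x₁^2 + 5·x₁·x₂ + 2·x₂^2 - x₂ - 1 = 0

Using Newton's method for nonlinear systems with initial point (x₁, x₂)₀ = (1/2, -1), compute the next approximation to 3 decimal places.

(0.171, -0.383)

At (1/2, -1): F = (0.750, -1.750).
Jacobian J = [[2·x₁·x₂ + 2·x₂^2 - 2, x₁^2 + 4·x₁·x₂], [-10·x₁ + 5·x₂, 5·x₁ + 4·x₂ - 1]].
At the point, J = [[-1.000, -1.750], [-10.000, -2.500]] (det J = -15.000).
Solving J·Δ = −F gives Δ = (-0.329, 0.617).
Then the next iterate is (x₁, x₂)₁ = (0.171, -0.383).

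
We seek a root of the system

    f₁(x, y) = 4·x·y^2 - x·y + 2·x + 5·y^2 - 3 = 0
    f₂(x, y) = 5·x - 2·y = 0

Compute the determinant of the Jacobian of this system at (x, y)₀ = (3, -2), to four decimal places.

315.0000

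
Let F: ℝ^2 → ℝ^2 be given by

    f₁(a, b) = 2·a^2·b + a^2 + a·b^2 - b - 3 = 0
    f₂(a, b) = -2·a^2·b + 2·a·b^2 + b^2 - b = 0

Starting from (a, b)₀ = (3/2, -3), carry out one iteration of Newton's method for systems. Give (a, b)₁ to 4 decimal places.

At (3/2, -3): F = (2.2500, 52.5000).
Jacobian J = [[4·a·b + 2·a + b^2, 2·a^2 + 2·a·b - 1], [-4·a·b + 2·b^2, -2·a^2 + 4·a·b + 2·b - 1]].
At the point, J = [[-6.0000, -5.5000], [36.0000, -29.5000]] (det J = 375.0000).
Solving J·Δ = −F gives Δ = (-0.5930, 1.0560).
Then the next iterate is (a, b)₁ = (0.9070, -1.9440).

(0.9070, -1.9440)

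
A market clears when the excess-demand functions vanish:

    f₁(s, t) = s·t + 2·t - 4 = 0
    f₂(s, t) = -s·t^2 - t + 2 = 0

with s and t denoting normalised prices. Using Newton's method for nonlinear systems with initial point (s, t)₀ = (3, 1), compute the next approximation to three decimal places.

(4.500, 0.500)

At (3, 1): F = (1.000, -2.000).
Jacobian J = [[t, s + 2], [-t^2, -2·s·t - 1]].
At the point, J = [[1.000, 5.000], [-1.000, -7.000]] (det J = -2.000).
Solving J·Δ = −F gives Δ = (1.500, -0.500).
Then the next iterate is (s, t)₁ = (4.500, 0.500).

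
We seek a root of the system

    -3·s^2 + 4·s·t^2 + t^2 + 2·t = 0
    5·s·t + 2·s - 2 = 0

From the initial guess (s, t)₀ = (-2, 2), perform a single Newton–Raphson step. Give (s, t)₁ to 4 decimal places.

(7.8750, 11.2500)

At (-2, 2): F = (-36.0000, -26.0000).
Jacobian J = [[-6·s + 4·t^2, 8·s·t + 2·t + 2], [5·t + 2, 5·s]].
At the point, J = [[28.0000, -26.0000], [12.0000, -10.0000]] (det J = 32.0000).
Solving J·Δ = −F gives Δ = (9.8750, 9.2500).
Then the next iterate is (s, t)₁ = (7.8750, 11.2500).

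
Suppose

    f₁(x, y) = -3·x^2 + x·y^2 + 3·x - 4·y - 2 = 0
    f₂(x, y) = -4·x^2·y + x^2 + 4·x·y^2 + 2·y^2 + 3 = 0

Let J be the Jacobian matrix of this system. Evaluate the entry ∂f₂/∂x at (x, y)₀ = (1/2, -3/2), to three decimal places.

∂f₂/∂x = -8·x·y + 2·x + 4·y^2.
At (1/2, -3/2) this is 16.000.

16.000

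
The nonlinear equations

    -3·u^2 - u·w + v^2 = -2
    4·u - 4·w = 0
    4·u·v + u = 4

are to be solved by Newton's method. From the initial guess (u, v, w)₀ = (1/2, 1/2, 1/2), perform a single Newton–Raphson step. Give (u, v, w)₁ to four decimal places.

(0.9545, 1.0682, 0.9545)

At (1/2, 1/2, 1/2): F = (1.2500, 0.0000, -2.5000).
Jacobian J = [[-6·u - w, 2·v, -u], [4, 0, -4], [4·v + 1, 4·u, 0]].
At the point, J = [[-3.5000, 1.0000, -0.5000], [4.0000, 0.0000, -4.0000], [3.0000, 2.0000, 0.0000]] (det J = -44.0000).
Solving J·Δ = −F gives Δ = (0.4545, 0.5682, 0.4545).
Then the next iterate is (u, v, w)₁ = (0.9545, 1.0682, 0.9545).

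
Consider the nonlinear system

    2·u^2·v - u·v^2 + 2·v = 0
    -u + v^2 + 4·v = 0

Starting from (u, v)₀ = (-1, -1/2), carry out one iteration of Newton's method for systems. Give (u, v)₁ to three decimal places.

(-0.636, -0.129)

At (-1, -1/2): F = (-1.750, -0.750).
Jacobian J = [[4·u·v - v^2, 2·u^2 - 2·u·v + 2], [-1, 2·v + 4]].
At the point, J = [[1.750, 3.000], [-1.000, 3.000]] (det J = 8.250).
Solving J·Δ = −F gives Δ = (0.364, 0.371).
Then the next iterate is (u, v)₁ = (-0.636, -0.129).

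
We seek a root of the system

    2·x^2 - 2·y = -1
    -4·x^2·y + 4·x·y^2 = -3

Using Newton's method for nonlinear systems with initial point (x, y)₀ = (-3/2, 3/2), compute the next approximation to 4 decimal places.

At (-3/2, 3/2): F = (2.5000, -24.0000).
Jacobian J = [[4·x, -2], [-8·x·y + 4·y^2, -4·x^2 + 8·x·y]].
At the point, J = [[-6.0000, -2.0000], [27.0000, -27.0000]] (det J = 216.0000).
Solving J·Δ = −F gives Δ = (0.5347, -0.3542).
Then the next iterate is (x, y)₁ = (-0.9653, 1.1458).

(-0.9653, 1.1458)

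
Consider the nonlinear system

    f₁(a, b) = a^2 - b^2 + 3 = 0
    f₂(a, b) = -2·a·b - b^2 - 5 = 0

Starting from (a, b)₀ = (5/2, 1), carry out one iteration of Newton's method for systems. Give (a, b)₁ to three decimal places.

At (5/2, 1): F = (8.250, -11.000).
Jacobian J = [[2·a, -2·b], [-2·b, -2·a - 2·b]].
At the point, J = [[5.000, -2.000], [-2.000, -7.000]] (det J = -39.000).
Solving J·Δ = −F gives Δ = (-2.045, -0.987).
Then the next iterate is (a, b)₁ = (0.455, 0.013).

(0.455, 0.013)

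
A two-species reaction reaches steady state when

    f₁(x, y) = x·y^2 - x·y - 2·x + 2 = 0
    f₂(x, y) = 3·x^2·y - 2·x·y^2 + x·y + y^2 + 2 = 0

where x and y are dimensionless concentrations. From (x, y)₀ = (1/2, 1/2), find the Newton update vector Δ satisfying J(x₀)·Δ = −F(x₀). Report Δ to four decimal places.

At (1/2, 1/2): F = (0.8750, 2.6250).
Jacobian J = [[y^2 - y - 2, 2·x·y - x], [6·x·y - 2·y^2 + y, 3·x^2 - 4·x·y + x + 2·y]].
At the point, J = [[-2.2500, 0.0000], [1.5000, 1.2500]] (det J = -2.8125).
Solving J·Δ = −F gives Δ = (0.3889, -2.5667).

(0.3889, -2.5667)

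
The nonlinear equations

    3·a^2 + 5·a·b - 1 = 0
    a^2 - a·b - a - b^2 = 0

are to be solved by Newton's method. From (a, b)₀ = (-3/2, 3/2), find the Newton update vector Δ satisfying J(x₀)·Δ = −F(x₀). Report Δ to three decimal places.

(0.933, -0.920)

At (-3/2, 3/2): F = (-5.500, 3.750).
Jacobian J = [[6·a + 5·b, 5·a], [2·a - b - 1, -a - 2·b]].
At the point, J = [[-1.500, -7.500], [-5.500, -1.500]] (det J = -39.000).
Solving J·Δ = −F gives Δ = (0.933, -0.920).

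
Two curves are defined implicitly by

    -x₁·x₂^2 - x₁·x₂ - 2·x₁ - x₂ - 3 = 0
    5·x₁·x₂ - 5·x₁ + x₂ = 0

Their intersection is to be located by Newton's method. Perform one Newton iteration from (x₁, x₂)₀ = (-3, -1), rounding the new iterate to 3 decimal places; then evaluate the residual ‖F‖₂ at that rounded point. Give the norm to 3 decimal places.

39.373

At (-3, -1): F = (4.000, 29.000).
Jacobian J = [[-x₂^2 - x₂ - 2, -2·x₁·x₂ - x₁ - 1], [5·x₂ - 5, 5·x₁ + 1]].
At the point, J = [[-2.000, -4.000], [-10.000, -14.000]] (det J = -12.000).
Solving J·Δ = −F gives Δ = (5.000, -1.500).
Then the next iterate is (x₁, x₂)₁ = (2.000, -2.500).
Re-evaluating at (2.000, -2.500): F = (-12.000, -37.500), so ‖F‖₂ = 39.373.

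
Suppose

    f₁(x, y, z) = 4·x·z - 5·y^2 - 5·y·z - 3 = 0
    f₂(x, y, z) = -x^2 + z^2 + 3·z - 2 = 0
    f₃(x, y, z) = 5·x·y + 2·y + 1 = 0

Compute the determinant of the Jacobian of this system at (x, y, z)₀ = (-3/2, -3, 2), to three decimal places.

-1940.500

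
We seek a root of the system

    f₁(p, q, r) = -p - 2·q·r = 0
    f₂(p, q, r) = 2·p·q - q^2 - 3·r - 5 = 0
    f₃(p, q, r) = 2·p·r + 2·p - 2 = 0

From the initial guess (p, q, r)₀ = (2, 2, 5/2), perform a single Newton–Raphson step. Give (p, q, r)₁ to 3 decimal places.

(1.946, 1.935, -0.405)

At (2, 2, 5/2): F = (-12.000, -8.500, 12.000).
Jacobian J = [[-1, -2·r, -2·q], [2·q, 2·p - 2·q, -3], [2·r + 2, 0, 2·p]].
At the point, J = [[-1.000, -5.000, -4.000], [4.000, 0.000, -3.000], [7.000, 0.000, 4.000]] (det J = 185.000).
Solving J·Δ = −F gives Δ = (-0.054, -0.065, -2.905).
Then the next iterate is (p, q, r)₁ = (1.946, 1.935, -0.405).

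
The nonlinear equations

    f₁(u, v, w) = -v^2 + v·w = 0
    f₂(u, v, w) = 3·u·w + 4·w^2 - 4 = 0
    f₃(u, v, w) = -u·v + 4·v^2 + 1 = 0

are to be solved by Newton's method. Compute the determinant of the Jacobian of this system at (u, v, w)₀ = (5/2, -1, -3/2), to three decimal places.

-49.500

J = [[0, -2·v + w, v], [3·w, 0, 3·u + 8·w], [-v, -u + 8·v, 0]].
At the point, J = [[0.000, 0.500, -1.000], [-4.500, 0.000, -4.500], [1.000, -10.500, 0.000]].
det J = -49.500.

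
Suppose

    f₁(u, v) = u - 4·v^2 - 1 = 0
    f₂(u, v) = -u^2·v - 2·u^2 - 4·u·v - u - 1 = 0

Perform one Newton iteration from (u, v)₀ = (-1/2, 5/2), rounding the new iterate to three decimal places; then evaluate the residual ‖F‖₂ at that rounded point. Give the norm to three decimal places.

At (-1/2, 5/2): F = (-26.500, 3.375).
Jacobian J = [[1, -8·v], [-2·u·v - 4·u - 4·v - 1, -u^2 - 4·u]].
At the point, J = [[1.000, -20.000], [-6.500, 1.750]] (det J = -128.250).
Solving J·Δ = −F gives Δ = (0.165, -1.317).
Then the next iterate is (u, v)₁ = (-0.335, 1.183).
Re-evaluating at (-0.335, 1.183): F = (-6.93296, 0.56301), so ‖F‖₂ = 6.956.

6.956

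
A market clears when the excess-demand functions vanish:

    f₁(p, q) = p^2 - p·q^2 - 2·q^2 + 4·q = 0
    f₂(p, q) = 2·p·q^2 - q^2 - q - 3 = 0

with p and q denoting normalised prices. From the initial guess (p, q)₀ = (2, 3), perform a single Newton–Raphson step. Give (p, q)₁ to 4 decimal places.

At (2, 3): F = (-20.0000, 21.0000).
Jacobian J = [[2·p - q^2, -2·p·q - 4·q + 4], [2·q^2, 4·p·q - 2·q - 1]].
At the point, J = [[-5.0000, -20.0000], [18.0000, 17.0000]] (det J = 275.0000).
Solving J·Δ = −F gives Δ = (-0.2909, -0.9273).
Then the next iterate is (p, q)₁ = (1.7091, 2.0727).

(1.7091, 2.0727)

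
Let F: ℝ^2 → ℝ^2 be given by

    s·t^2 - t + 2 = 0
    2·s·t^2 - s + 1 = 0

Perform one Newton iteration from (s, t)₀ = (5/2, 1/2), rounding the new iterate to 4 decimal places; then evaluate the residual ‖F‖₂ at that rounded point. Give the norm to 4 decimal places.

4.4721

At (5/2, 1/2): F = (2.1250, -0.2500).
Jacobian J = [[t^2, 2·s·t - 1], [2·t^2 - 1, 4·s·t]].
At the point, J = [[0.2500, 1.5000], [-0.5000, 5.0000]] (det J = 2.0000).
Solving J·Δ = −F gives Δ = (-5.5000, -0.5000).
Then the next iterate is (s, t)₁ = (-3.0000, 0.0000).
Re-evaluating at (-3.0000, 0.0000): F = (2.0000, 4.0000), so ‖F‖₂ = 4.4721.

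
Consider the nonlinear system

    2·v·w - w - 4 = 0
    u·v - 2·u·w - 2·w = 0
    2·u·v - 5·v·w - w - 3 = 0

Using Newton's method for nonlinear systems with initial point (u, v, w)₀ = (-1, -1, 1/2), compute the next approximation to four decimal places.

(1.1923, -4.3846, -2.4615)

At (-1, -1, 1/2): F = (-5.5000, 1.0000, 1.0000).
Jacobian J = [[0, 2·w, 2·v - 1], [v - 2·w, u, -2·u - 2], [2·v, 2·u - 5·w, -5·v - 1]].
At the point, J = [[0.0000, 1.0000, -3.0000], [-2.0000, -1.0000, 0.0000], [-2.0000, -4.5000, 4.0000]] (det J = -13.0000).
Solving J·Δ = −F gives Δ = (2.1923, -3.3846, -2.9615).
Then the next iterate is (u, v, w)₁ = (1.1923, -4.3846, -2.4615).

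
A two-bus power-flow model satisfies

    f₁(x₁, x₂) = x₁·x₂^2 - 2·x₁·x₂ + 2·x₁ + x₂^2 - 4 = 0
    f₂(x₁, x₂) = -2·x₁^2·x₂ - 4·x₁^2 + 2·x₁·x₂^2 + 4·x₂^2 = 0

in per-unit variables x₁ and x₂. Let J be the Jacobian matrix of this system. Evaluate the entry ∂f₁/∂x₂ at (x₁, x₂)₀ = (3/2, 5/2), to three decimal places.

∂f₁/∂x₂ = 2·x₁·x₂ - 2·x₁ + 2·x₂.
At (3/2, 5/2) this is 9.500.

9.500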